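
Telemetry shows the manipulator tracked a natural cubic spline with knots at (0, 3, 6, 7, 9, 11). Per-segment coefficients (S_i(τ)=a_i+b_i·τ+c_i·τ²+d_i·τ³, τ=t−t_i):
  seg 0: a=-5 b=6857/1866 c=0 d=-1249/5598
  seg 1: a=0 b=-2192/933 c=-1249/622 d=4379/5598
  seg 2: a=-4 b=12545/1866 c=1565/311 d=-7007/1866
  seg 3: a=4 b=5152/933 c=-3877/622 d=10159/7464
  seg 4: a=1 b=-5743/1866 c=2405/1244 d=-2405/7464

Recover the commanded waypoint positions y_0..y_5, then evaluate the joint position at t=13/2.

y_0=-5 y_1=0 y_2=-4 y_3=4 y_4=1 y_5=0
S(13/2) = 747/4976

y_0 = S_0(0) = a_0 = -5
y_1 = S_1(0) = a_1 = 0
y_2 = S_2(0) = a_2 = -4
y_3 = S_3(0) = a_3 = 4
y_4 = S_4(0) = a_4 = 1
y_5 = S_4(2) = 0
t_q=13/2 is in segment 2 (τ=1/2); S_2(τ)=747/4976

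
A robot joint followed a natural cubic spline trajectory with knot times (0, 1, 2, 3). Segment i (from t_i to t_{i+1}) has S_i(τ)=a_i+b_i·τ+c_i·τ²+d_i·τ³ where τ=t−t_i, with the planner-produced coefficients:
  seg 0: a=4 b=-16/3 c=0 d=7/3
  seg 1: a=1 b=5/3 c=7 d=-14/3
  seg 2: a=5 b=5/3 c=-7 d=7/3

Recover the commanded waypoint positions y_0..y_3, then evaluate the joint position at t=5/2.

y_0 = S_0(0) = a_0 = 4
y_1 = S_1(0) = a_1 = 1
y_2 = S_2(0) = a_2 = 5
y_3 = S_2(1) = 2
t_q=5/2 is in segment 2 (τ=1/2); S_2(τ)=35/8

y_0=4 y_1=1 y_2=5 y_3=2
S(5/2) = 35/8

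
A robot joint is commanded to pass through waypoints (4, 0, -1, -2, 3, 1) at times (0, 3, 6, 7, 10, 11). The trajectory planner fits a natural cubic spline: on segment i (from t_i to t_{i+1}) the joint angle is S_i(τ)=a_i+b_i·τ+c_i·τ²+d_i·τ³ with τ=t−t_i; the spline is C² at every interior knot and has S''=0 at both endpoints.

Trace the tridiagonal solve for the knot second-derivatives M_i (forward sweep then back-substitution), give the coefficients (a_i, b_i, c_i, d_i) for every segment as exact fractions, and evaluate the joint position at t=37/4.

Δ: Δ0=-4/3, Δ1=-1/3, Δ2=-1, Δ3=5/3, Δ4=-2
row 1: diag=12, rhs=6; c'=1/4, d'=1/2
row 2: denom=8−3·1/4=29/4; d'=(-4−3·1/2)/(29/4)=-22/29
row 3: denom=8−1·4/29=228/29; d'=(16−1·-22/29)/(228/29)=81/38
row 4: denom=8−3·29/76=521/76; d'=(-22−3·81/38)/(521/76)=-2158/521
back: M4=-2158/521
back: M3=81/38−29/76·-2158/521=1934/521
back: M2=-22/29−4/29·1934/521=-662/521
back: M1=1/2−1/4·-662/521=426/521
M: M0=0, M1=426/521, M2=-662/521, M3=1934/521, M4=-2158/521, M5=0
seg 0: a=4, c=M0/2=0, d=(M1−M0)/(6·3)=71/1563, b=Δ0−h0·(2M0+M1)/6=-2723/1563
seg 1: a=0, c=M1/2=213/521, d=(M2−M1)/(6·3)=-544/4689, b=Δ1−h1·(2M1+M2)/6=-806/1563
seg 2: a=-1, c=M2/2=-331/521, d=(M3−M2)/(6·1)=1298/1563, b=Δ2−h2·(2M2+M3)/6=-1868/1563
seg 3: a=-2, c=M3/2=967/521, d=(M4−M3)/(6·3)=-682/1563, b=Δ3−h3·(2M3+M4)/6=40/1563
seg 4: a=3, c=M4/2=-1079/521, d=(M5−M4)/(6·1)=1079/1563, b=Δ4−h4·(2M4+M5)/6=-968/1563
t_q=37/4 → seg 3, τ=9/4; S=-2+40/1563·τ+967/521·τ²+-682/1563·τ³=41407/16672

  seg 0: a=4 b=-2723/1563 c=0 d=71/1563
  seg 1: a=0 b=-806/1563 c=213/521 d=-544/4689
  seg 2: a=-1 b=-1868/1563 c=-331/521 d=1298/1563
  seg 3: a=-2 b=40/1563 c=967/521 d=-682/1563
  seg 4: a=3 b=-968/1563 c=-1079/521 d=1079/1563
S(37/4) = 41407/16672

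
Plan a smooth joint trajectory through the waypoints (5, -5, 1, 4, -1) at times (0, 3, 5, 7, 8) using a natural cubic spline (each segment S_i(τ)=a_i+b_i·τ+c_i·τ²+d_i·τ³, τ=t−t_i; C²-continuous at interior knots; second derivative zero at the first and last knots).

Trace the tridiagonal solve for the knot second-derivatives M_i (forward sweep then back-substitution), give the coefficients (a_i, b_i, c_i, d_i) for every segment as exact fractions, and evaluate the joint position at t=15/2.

  seg 0: a=5 b=-1649/312 c=0 d=203/936
  seg 1: a=-5 b=89/156 c=203/104 d=-115/312
  seg 2: a=1 b=617/156 c=-27/104 d=-151/312
  seg 3: a=4 b=-451/156 c=-329/104 d=329/312
S(15/2) = 1577/832

Δ: Δ0=-10/3, Δ1=3, Δ2=3/2, Δ3=-5
row 1: diag=10, rhs=38; c'=1/5, d'=19/5
row 2: denom=8−2·1/5=38/5; d'=(-9−2·19/5)/(38/5)=-83/38
row 3: denom=6−2·5/19=104/19; d'=(-39−2·-83/38)/(104/19)=-329/52
back: M3=-329/52
back: M2=-83/38−5/19·-329/52=-27/52
back: M1=19/5−1/5·-27/52=203/52
M: M0=0, M1=203/52, M2=-27/52, M3=-329/52, M4=0
seg 0: a=5, c=M0/2=0, d=(M1−M0)/(6·3)=203/936, b=Δ0−h0·(2M0+M1)/6=-1649/312
seg 1: a=-5, c=M1/2=203/104, d=(M2−M1)/(6·2)=-115/312, b=Δ1−h1·(2M1+M2)/6=89/156
seg 2: a=1, c=M2/2=-27/104, d=(M3−M2)/(6·2)=-151/312, b=Δ2−h2·(2M2+M3)/6=617/156
seg 3: a=4, c=M3/2=-329/104, d=(M4−M3)/(6·1)=329/312, b=Δ3−h3·(2M3+M4)/6=-451/156
t_q=15/2 → seg 3, τ=1/2; S=4+-451/156·τ+-329/104·τ²+329/312·τ³=1577/832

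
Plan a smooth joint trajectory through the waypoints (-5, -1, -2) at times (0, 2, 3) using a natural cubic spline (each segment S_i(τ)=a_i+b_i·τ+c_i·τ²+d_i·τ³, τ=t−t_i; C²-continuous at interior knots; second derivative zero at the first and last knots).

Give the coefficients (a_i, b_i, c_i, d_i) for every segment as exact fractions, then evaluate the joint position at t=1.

  seg 0: a=-5 b=3 c=0 d=-1/4
  seg 1: a=-1 b=0 c=-3/2 d=1/2
S(1) = -9/4

Δ: Δ0=2, Δ1=-1
row 1: diag=6, rhs=-18; c'=1/6, d'=-3
back: M1=-3
M: M0=0, M1=-3, M2=0
seg 0: a=-5, c=M0/2=0, d=(M1−M0)/(6·2)=-1/4, b=Δ0−h0·(2M0+M1)/6=3
seg 1: a=-1, c=M1/2=-3/2, d=(M2−M1)/(6·1)=1/2, b=Δ1−h1·(2M1+M2)/6=0
t_q=1 → seg 0, τ=1; S=-5+3·τ+0·τ²+-1/4·τ³=-9/4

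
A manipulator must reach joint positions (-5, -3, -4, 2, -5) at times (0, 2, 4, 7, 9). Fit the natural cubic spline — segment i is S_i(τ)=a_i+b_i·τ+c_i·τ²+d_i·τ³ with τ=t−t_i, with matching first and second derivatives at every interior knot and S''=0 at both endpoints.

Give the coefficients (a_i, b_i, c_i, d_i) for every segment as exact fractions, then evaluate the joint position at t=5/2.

  seg 0: a=-5 b=1127/688 c=0 d=-439/2752
  seg 1: a=-3 b=-95/344 c=-1317/1376 d=1163/2752
  seg 2: a=-4 b=665/688 c=543/344 d=-283/688
  seg 3: a=2 b=-115/172 c=-1461/688 d=487/1376
S(5/2) = -73193/22016

Δ: Δ0=1, Δ1=-1/2, Δ2=2, Δ3=-7/2
row 1: diag=8, rhs=-9; c'=1/4, d'=-9/8
row 2: denom=10−2·1/4=19/2; d'=(15−2·-9/8)/(19/2)=69/38
row 3: denom=10−3·6/19=172/19; d'=(-33−3·69/38)/(172/19)=-1461/344
back: M3=-1461/344
back: M2=69/38−6/19·-1461/344=543/172
back: M1=-9/8−1/4·543/172=-1317/688
M: M0=0, M1=-1317/688, M2=543/172, M3=-1461/344, M4=0
seg 0: a=-5, c=M0/2=0, d=(M1−M0)/(6·2)=-439/2752, b=Δ0−h0·(2M0+M1)/6=1127/688
seg 1: a=-3, c=M1/2=-1317/1376, d=(M2−M1)/(6·2)=1163/2752, b=Δ1−h1·(2M1+M2)/6=-95/344
seg 2: a=-4, c=M2/2=543/344, d=(M3−M2)/(6·3)=-283/688, b=Δ2−h2·(2M2+M3)/6=665/688
seg 3: a=2, c=M3/2=-1461/688, d=(M4−M3)/(6·2)=487/1376, b=Δ3−h3·(2M3+M4)/6=-115/172
t_q=5/2 → seg 1, τ=1/2; S=-3+-95/344·τ+-1317/1376·τ²+1163/2752·τ³=-73193/22016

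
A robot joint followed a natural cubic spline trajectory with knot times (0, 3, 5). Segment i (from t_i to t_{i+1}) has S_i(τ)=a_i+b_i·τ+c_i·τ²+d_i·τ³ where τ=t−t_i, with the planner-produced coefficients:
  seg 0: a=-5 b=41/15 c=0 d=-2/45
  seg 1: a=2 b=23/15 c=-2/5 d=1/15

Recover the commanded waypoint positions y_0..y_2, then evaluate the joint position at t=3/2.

y_0 = S_0(0) = a_0 = -5
y_1 = S_1(0) = a_1 = 2
y_2 = S_1(2) = 4
t_q=3/2 is in segment 0 (τ=3/2); S_0(τ)=-21/20

y_0=-5 y_1=2 y_2=4
S(3/2) = -21/20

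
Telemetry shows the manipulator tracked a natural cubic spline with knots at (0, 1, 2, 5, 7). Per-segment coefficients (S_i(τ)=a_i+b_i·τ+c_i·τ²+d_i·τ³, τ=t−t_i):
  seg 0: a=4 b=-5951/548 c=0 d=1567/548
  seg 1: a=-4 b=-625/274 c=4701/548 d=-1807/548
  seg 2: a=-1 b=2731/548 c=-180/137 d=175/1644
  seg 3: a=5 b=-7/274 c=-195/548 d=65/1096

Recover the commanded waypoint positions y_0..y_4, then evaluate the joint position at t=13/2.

y_0=4 y_1=-4 y_2=-1 y_3=5 y_4=4
S(13/2) = 38239/8768

y_0 = S_0(0) = a_0 = 4
y_1 = S_1(0) = a_1 = -4
y_2 = S_2(0) = a_2 = -1
y_3 = S_3(0) = a_3 = 5
y_4 = S_3(2) = 4
t_q=13/2 is in segment 3 (τ=3/2); S_3(τ)=38239/8768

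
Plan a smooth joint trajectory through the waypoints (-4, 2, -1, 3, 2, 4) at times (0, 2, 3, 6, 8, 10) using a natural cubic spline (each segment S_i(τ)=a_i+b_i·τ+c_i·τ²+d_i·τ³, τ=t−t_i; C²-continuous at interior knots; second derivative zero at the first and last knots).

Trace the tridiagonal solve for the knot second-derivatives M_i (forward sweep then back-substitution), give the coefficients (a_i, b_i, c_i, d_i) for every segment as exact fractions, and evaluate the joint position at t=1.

  seg 0: a=-4 b=4985/942 c=0 d=-2159/3768
  seg 1: a=2 b=-746/471 c=-2159/628 d=3809/1884
  seg 2: a=-1 b=-4511/1884 c=825/314 d=-2609/5652
  seg 3: a=3 b=427/471 c=-959/628 d=194/471
  seg 4: a=2 b=-122/471 c=593/628 d=-593/3768
S(1) = 903/1256

Δ: Δ0=3, Δ1=-3, Δ2=4/3, Δ3=-1/2, Δ4=1
row 1: diag=6, rhs=-36; c'=1/6, d'=-6
row 2: denom=8−1·1/6=47/6; d'=(26−1·-6)/(47/6)=192/47
row 3: denom=10−3·18/47=416/47; d'=(-11−3·192/47)/(416/47)=-1093/416
row 4: denom=8−2·47/208=785/104; d'=(9−2·-1093/416)/(785/104)=593/314
back: M4=593/314
back: M3=-1093/416−47/208·593/314=-959/314
back: M2=192/47−18/47·-959/314=825/157
back: M1=-6−1/6·825/157=-2159/314
M: M0=0, M1=-2159/314, M2=825/157, M3=-959/314, M4=593/314, M5=0
seg 0: a=-4, c=M0/2=0, d=(M1−M0)/(6·2)=-2159/3768, b=Δ0−h0·(2M0+M1)/6=4985/942
seg 1: a=2, c=M1/2=-2159/628, d=(M2−M1)/(6·1)=3809/1884, b=Δ1−h1·(2M1+M2)/6=-746/471
seg 2: a=-1, c=M2/2=825/314, d=(M3−M2)/(6·3)=-2609/5652, b=Δ2−h2·(2M2+M3)/6=-4511/1884
seg 3: a=3, c=M3/2=-959/628, d=(M4−M3)/(6·2)=194/471, b=Δ3−h3·(2M3+M4)/6=427/471
seg 4: a=2, c=M4/2=593/628, d=(M5−M4)/(6·2)=-593/3768, b=Δ4−h4·(2M4+M5)/6=-122/471
t_q=1 → seg 0, τ=1; S=-4+4985/942·τ+0·τ²+-2159/3768·τ³=903/1256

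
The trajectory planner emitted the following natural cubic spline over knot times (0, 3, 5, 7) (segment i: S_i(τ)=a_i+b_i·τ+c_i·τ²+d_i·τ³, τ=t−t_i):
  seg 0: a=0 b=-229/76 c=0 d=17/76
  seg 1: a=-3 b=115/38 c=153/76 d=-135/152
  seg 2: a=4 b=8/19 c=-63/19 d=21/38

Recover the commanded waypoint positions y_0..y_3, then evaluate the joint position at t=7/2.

y_0=0 y_1=-3 y_2=4 y_3=-4
S(7/2) = -1331/1216

y_0 = S_0(0) = a_0 = 0
y_1 = S_1(0) = a_1 = -3
y_2 = S_2(0) = a_2 = 4
y_3 = S_2(2) = -4
t_q=7/2 is in segment 1 (τ=1/2); S_1(τ)=-1331/1216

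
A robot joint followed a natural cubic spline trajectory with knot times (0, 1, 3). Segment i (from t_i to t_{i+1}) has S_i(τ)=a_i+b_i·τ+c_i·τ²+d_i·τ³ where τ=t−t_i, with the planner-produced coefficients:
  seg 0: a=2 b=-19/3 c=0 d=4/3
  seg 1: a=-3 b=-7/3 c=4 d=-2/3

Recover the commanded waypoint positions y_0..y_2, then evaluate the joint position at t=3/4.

y_0=2 y_1=-3 y_2=3
S(3/4) = -35/16

y_0 = S_0(0) = a_0 = 2
y_1 = S_1(0) = a_1 = -3
y_2 = S_1(2) = 3
t_q=3/4 is in segment 0 (τ=3/4); S_0(τ)=-35/16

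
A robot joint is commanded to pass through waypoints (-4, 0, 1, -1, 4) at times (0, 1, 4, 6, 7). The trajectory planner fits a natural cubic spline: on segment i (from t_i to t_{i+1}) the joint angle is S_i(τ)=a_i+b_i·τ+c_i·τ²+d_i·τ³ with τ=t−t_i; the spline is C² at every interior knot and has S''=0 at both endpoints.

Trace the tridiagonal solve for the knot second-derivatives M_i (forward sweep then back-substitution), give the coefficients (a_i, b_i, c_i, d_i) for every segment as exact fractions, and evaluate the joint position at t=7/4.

  seg 0: a=-4 b=2582/591 c=0 d=-218/591
  seg 1: a=0 b=1928/591 c=-218/197 d=77/1773
  seg 2: a=1 b=-1303/591 c=-141/197 d=779/1182
  seg 3: a=-1 b=1679/591 c=638/197 d=-638/591
S(7/4) = 23231/12608

Δ: Δ0=4, Δ1=1/3, Δ2=-1, Δ3=5
row 1: diag=8, rhs=-22; c'=3/8, d'=-11/4
row 2: denom=10−3·3/8=71/8; d'=(-8−3·-11/4)/(71/8)=2/71
row 3: denom=6−2·16/71=394/71; d'=(36−2·2/71)/(394/71)=1276/197
back: M3=1276/197
back: M2=2/71−16/71·1276/197=-282/197
back: M1=-11/4−3/8·-282/197=-436/197
M: M0=0, M1=-436/197, M2=-282/197, M3=1276/197, M4=0
seg 0: a=-4, c=M0/2=0, d=(M1−M0)/(6·1)=-218/591, b=Δ0−h0·(2M0+M1)/6=2582/591
seg 1: a=0, c=M1/2=-218/197, d=(M2−M1)/(6·3)=77/1773, b=Δ1−h1·(2M1+M2)/6=1928/591
seg 2: a=1, c=M2/2=-141/197, d=(M3−M2)/(6·2)=779/1182, b=Δ2−h2·(2M2+M3)/6=-1303/591
seg 3: a=-1, c=M3/2=638/197, d=(M4−M3)/(6·1)=-638/591, b=Δ3−h3·(2M3+M4)/6=1679/591
t_q=7/4 → seg 1, τ=3/4; S=0+1928/591·τ+-218/197·τ²+77/1773·τ³=23231/12608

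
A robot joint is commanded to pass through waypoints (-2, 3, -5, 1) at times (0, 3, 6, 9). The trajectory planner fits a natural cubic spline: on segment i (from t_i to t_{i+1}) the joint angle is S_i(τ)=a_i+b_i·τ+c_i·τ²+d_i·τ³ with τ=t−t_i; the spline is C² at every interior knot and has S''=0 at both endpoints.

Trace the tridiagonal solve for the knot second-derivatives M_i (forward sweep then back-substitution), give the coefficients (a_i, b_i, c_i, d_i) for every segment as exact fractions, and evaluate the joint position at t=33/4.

  seg 0: a=-2 b=47/15 c=0 d=-22/135
  seg 1: a=3 b=-19/15 c=-22/15 d=1/3
  seg 2: a=-5 b=-16/15 c=23/15 d=-23/135
S(33/4) = -101/64

Δ: Δ0=5/3, Δ1=-8/3, Δ2=2
row 1: diag=12, rhs=-26; c'=1/4, d'=-13/6
row 2: denom=12−3·1/4=45/4; d'=(28−3·-13/6)/(45/4)=46/15
back: M2=46/15
back: M1=-13/6−1/4·46/15=-44/15
M: M0=0, M1=-44/15, M2=46/15, M3=0
seg 0: a=-2, c=M0/2=0, d=(M1−M0)/(6·3)=-22/135, b=Δ0−h0·(2M0+M1)/6=47/15
seg 1: a=3, c=M1/2=-22/15, d=(M2−M1)/(6·3)=1/3, b=Δ1−h1·(2M1+M2)/6=-19/15
seg 2: a=-5, c=M2/2=23/15, d=(M3−M2)/(6·3)=-23/135, b=Δ2−h2·(2M2+M3)/6=-16/15
t_q=33/4 → seg 2, τ=9/4; S=-5+-16/15·τ+23/15·τ²+-23/135·τ³=-101/64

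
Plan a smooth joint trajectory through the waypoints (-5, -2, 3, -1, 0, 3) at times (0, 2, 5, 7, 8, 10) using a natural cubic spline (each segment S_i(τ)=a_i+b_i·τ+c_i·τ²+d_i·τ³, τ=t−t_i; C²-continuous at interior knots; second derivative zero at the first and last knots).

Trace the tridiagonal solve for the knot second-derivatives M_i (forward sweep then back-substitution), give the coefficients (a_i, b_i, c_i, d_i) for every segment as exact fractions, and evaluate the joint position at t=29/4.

Δ: Δ0=3/2, Δ1=5/3, Δ2=-2, Δ3=1, Δ4=3/2
row 1: diag=10, rhs=1; c'=3/10, d'=1/10
row 2: denom=10−3·3/10=91/10; d'=(-22−3·1/10)/(91/10)=-223/91
row 3: denom=6−2·20/91=506/91; d'=(18−2·-223/91)/(506/91)=1042/253
row 4: denom=6−1·91/506=2945/506; d'=(3−1·1042/253)/(2945/506)=-566/2945
back: M4=-566/2945
back: M3=1042/253−91/506·-566/2945=12231/2945
back: M2=-223/91−20/91·12231/2945=-1981/589
back: M1=1/10−3/10·-1981/589=3266/2945
M: M0=0, M1=3266/2945, M2=-1981/589, M3=12231/2945, M4=-566/2945, M5=0
seg 0: a=-5, c=M0/2=0, d=(M1−M0)/(6·2)=1633/17670, b=Δ0−h0·(2M0+M1)/6=19973/17670
seg 1: a=-2, c=M1/2=1633/2945, d=(M2−M1)/(6·3)=-13171/53010, b=Δ1−h1·(2M1+M2)/6=39569/17670
seg 2: a=3, c=M2/2=-1981/1178, d=(M3−M2)/(6·2)=5534/8835, b=Δ2−h2·(2M2+M3)/6=-10091/8835
seg 3: a=-1, c=M3/2=12231/5890, d=(M4−M3)/(6·1)=-12797/17670, b=Δ3−h3·(2M3+M4)/6=-3113/8835
seg 4: a=0, c=M4/2=-283/2945, d=(M5−M4)/(6·2)=283/17670, b=Δ4−h4·(2M4+M5)/6=28769/17670
t_q=29/4 → seg 3, τ=1/4; S=-1+-3113/8835·τ+12231/5890·τ²+-12797/17670·τ³=-365507/376960

  seg 0: a=-5 b=19973/17670 c=0 d=1633/17670
  seg 1: a=-2 b=39569/17670 c=1633/2945 d=-13171/53010
  seg 2: a=3 b=-10091/8835 c=-1981/1178 d=5534/8835
  seg 3: a=-1 b=-3113/8835 c=12231/5890 d=-12797/17670
  seg 4: a=0 b=28769/17670 c=-283/2945 d=283/17670
S(29/4) = -365507/376960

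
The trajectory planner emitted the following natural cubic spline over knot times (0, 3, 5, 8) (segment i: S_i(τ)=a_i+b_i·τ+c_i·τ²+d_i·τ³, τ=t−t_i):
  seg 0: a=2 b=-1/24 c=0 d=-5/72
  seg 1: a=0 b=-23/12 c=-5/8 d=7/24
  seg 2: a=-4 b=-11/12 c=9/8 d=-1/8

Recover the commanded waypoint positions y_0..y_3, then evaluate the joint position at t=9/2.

y_0=2 y_1=0 y_2=-4 y_3=0
S(9/2) = -211/64

y_0 = S_0(0) = a_0 = 2
y_1 = S_1(0) = a_1 = 0
y_2 = S_2(0) = a_2 = -4
y_3 = S_2(3) = 0
t_q=9/2 is in segment 1 (τ=3/2); S_1(τ)=-211/64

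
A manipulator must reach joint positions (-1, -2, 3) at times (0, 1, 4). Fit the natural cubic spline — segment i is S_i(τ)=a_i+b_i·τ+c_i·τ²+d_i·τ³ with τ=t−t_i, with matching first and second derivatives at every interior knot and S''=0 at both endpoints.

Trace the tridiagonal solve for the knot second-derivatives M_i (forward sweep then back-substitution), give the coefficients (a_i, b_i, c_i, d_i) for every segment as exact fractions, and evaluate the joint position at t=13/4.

Δ: Δ0=-1, Δ1=5/3
row 1: diag=8, rhs=16; c'=3/8, d'=2
back: M1=2
M: M0=0, M1=2, M2=0
seg 0: a=-1, c=M0/2=0, d=(M1−M0)/(6·1)=1/3, b=Δ0−h0·(2M0+M1)/6=-4/3
seg 1: a=-2, c=M1/2=1, d=(M2−M1)/(6·3)=-1/9, b=Δ1−h1·(2M1+M2)/6=-1/3
t_q=13/4 → seg 1, τ=9/4; S=-2+-1/3·τ+1·τ²+-1/9·τ³=67/64

  seg 0: a=-1 b=-4/3 c=0 d=1/3
  seg 1: a=-2 b=-1/3 c=1 d=-1/9
S(13/4) = 67/64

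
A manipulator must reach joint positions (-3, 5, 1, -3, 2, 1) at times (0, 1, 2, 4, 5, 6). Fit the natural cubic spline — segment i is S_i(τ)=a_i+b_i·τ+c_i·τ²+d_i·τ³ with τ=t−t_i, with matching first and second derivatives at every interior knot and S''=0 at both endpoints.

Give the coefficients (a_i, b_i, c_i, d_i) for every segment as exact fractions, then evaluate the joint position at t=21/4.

  seg 0: a=-3 b=5162/465 c=0 d=-1442/465
  seg 1: a=5 b=836/465 c=-1442/155 d=326/93
  seg 2: a=1 b=-2926/465 c=188/155 d=7/15
  seg 3: a=-3 b=1934/465 c=622/155 d=-295/93
  seg 4: a=2 b=1241/465 c=-853/155 d=853/465
S(21/4) = 23331/9920

Δ: Δ0=8, Δ1=-4, Δ2=-2, Δ3=5, Δ4=-1
row 1: diag=4, rhs=-72; c'=1/4, d'=-18
row 2: denom=6−1·1/4=23/4; d'=(12−1·-18)/(23/4)=120/23
row 3: denom=6−2·8/23=122/23; d'=(42−2·120/23)/(122/23)=363/61
row 4: denom=4−1·23/122=465/122; d'=(-36−1·363/61)/(465/122)=-1706/155
back: M4=-1706/155
back: M3=363/61−23/122·-1706/155=1244/155
back: M2=120/23−8/23·1244/155=376/155
back: M1=-18−1/4·376/155=-2884/155
M: M0=0, M1=-2884/155, M2=376/155, M3=1244/155, M4=-1706/155, M5=0
seg 0: a=-3, c=M0/2=0, d=(M1−M0)/(6·1)=-1442/465, b=Δ0−h0·(2M0+M1)/6=5162/465
seg 1: a=5, c=M1/2=-1442/155, d=(M2−M1)/(6·1)=326/93, b=Δ1−h1·(2M1+M2)/6=836/465
seg 2: a=1, c=M2/2=188/155, d=(M3−M2)/(6·2)=7/15, b=Δ2−h2·(2M2+M3)/6=-2926/465
seg 3: a=-3, c=M3/2=622/155, d=(M4−M3)/(6·1)=-295/93, b=Δ3−h3·(2M3+M4)/6=1934/465
seg 4: a=2, c=M4/2=-853/155, d=(M5−M4)/(6·1)=853/465, b=Δ4−h4·(2M4+M5)/6=1241/465
t_q=21/4 → seg 4, τ=1/4; S=2+1241/465·τ+-853/155·τ²+853/465·τ³=23331/9920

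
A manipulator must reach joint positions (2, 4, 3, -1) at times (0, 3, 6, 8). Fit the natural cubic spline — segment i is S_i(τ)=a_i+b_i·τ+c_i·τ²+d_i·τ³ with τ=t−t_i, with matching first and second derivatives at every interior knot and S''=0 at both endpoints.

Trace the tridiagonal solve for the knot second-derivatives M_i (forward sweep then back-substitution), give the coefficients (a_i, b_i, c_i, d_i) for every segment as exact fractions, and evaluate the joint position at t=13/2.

Δ: Δ0=2/3, Δ1=-1/3, Δ2=-2
row 1: diag=12, rhs=-6; c'=1/4, d'=-1/2
row 2: denom=10−3·1/4=37/4; d'=(-10−3·-1/2)/(37/4)=-34/37
back: M2=-34/37
back: M1=-1/2−1/4·-34/37=-10/37
M: M0=0, M1=-10/37, M2=-34/37, M3=0
seg 0: a=2, c=M0/2=0, d=(M1−M0)/(6·3)=-5/333, b=Δ0−h0·(2M0+M1)/6=89/111
seg 1: a=4, c=M1/2=-5/37, d=(M2−M1)/(6·3)=-4/111, b=Δ1−h1·(2M1+M2)/6=44/111
seg 2: a=3, c=M2/2=-17/37, d=(M3−M2)/(6·2)=17/222, b=Δ2−h2·(2M2+M3)/6=-154/111
t_q=13/2 → seg 2, τ=1/2; S=3+-154/111·τ+-17/37·τ²+17/222·τ³=1303/592

  seg 0: a=2 b=89/111 c=0 d=-5/333
  seg 1: a=4 b=44/111 c=-5/37 d=-4/111
  seg 2: a=3 b=-154/111 c=-17/37 d=17/222
S(13/2) = 1303/592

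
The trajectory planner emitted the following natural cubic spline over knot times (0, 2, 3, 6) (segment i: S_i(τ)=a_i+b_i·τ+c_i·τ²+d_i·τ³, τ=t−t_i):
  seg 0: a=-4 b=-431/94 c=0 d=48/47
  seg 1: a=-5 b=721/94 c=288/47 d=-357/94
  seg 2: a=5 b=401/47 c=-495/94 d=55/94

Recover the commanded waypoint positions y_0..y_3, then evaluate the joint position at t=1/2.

y_0 = S_0(0) = a_0 = -4
y_1 = S_1(0) = a_1 = -5
y_2 = S_2(0) = a_2 = 5
y_3 = S_2(3) = -1
t_q=1/2 is in segment 0 (τ=1/2); S_0(τ)=-1159/188

y_0=-4 y_1=-5 y_2=5 y_3=-1
S(1/2) = -1159/188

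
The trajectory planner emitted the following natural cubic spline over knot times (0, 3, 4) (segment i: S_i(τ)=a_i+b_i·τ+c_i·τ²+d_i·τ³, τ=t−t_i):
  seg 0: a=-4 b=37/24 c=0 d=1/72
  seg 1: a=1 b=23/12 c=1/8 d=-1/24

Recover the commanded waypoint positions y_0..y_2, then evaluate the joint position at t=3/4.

y_0 = S_0(0) = a_0 = -4
y_1 = S_1(0) = a_1 = 1
y_2 = S_1(1) = 3
t_q=3/4 is in segment 0 (τ=3/4); S_0(τ)=-1453/512

y_0=-4 y_1=1 y_2=3
S(3/4) = -1453/512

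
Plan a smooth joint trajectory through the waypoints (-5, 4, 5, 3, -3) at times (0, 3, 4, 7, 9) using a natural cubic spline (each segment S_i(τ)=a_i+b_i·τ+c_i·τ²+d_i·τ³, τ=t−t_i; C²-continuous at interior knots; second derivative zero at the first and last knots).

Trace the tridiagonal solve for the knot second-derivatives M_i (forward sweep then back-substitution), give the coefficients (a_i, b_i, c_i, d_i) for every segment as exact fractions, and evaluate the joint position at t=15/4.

Δ: Δ0=3, Δ1=1, Δ2=-2/3, Δ3=-3
row 1: diag=8, rhs=-12; c'=1/8, d'=-3/2
row 2: denom=8−1·1/8=63/8; d'=(-10−1·-3/2)/(63/8)=-68/63
row 3: denom=10−3·8/21=62/7; d'=(-14−3·-68/63)/(62/7)=-113/93
back: M3=-113/93
back: M2=-68/63−8/21·-113/93=-172/279
back: M1=-3/2−1/8·-172/279=-397/279
M: M0=0, M1=-397/279, M2=-172/279, M3=-113/93, M4=0
seg 0: a=-5, c=M0/2=0, d=(M1−M0)/(6·3)=-397/5022, b=Δ0−h0·(2M0+M1)/6=2071/558
seg 1: a=4, c=M1/2=-397/558, d=(M2−M1)/(6·1)=25/186, b=Δ1−h1·(2M1+M2)/6=440/279
seg 2: a=5, c=M2/2=-86/279, d=(M3−M2)/(6·3)=-167/5022, b=Δ2−h2·(2M2+M3)/6=311/558
seg 3: a=3, c=M3/2=-113/186, d=(M4−M3)/(6·2)=113/1116, b=Δ3−h3·(2M3+M4)/6=-611/279
t_q=15/4 → seg 1, τ=3/4; S=4+440/279·τ+-397/558·τ²+25/186·τ³=57607/11904

  seg 0: a=-5 b=2071/558 c=0 d=-397/5022
  seg 1: a=4 b=440/279 c=-397/558 d=25/186
  seg 2: a=5 b=311/558 c=-86/279 d=-167/5022
  seg 3: a=3 b=-611/279 c=-113/186 d=113/1116
S(15/4) = 57607/11904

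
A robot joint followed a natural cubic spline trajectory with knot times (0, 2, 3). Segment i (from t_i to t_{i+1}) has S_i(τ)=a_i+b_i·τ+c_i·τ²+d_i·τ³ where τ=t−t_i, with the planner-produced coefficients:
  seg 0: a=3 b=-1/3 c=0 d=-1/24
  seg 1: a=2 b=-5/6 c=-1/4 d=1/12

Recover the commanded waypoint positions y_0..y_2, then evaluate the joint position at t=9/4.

y_0 = S_0(0) = a_0 = 3
y_1 = S_1(0) = a_1 = 2
y_2 = S_1(1) = 1
t_q=9/4 is in segment 1 (τ=1/4); S_1(τ)=455/256

y_0=3 y_1=2 y_2=1
S(9/4) = 455/256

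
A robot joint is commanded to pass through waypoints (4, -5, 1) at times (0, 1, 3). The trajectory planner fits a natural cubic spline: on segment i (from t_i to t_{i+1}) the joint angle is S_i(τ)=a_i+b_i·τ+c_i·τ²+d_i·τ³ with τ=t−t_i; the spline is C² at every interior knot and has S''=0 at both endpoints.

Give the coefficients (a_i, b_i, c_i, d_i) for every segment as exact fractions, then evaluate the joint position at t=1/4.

  seg 0: a=4 b=-11 c=0 d=2
  seg 1: a=-5 b=-5 c=6 d=-1
S(1/4) = 41/32

Δ: Δ0=-9, Δ1=3
row 1: diag=6, rhs=72; c'=1/3, d'=12
back: M1=12
M: M0=0, M1=12, M2=0
seg 0: a=4, c=M0/2=0, d=(M1−M0)/(6·1)=2, b=Δ0−h0·(2M0+M1)/6=-11
seg 1: a=-5, c=M1/2=6, d=(M2−M1)/(6·2)=-1, b=Δ1−h1·(2M1+M2)/6=-5
t_q=1/4 → seg 0, τ=1/4; S=4+-11·τ+0·τ²+2·τ³=41/32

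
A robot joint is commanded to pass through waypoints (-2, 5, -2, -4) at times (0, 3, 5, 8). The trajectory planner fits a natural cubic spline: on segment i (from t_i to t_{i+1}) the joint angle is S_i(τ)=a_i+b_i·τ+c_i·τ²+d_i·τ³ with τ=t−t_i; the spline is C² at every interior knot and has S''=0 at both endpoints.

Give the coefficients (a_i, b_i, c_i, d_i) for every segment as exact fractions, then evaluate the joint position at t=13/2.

Δ: Δ0=7/3, Δ1=-7/2, Δ2=-2/3
row 1: diag=10, rhs=-35; c'=1/5, d'=-7/2
row 2: denom=10−2·1/5=48/5; d'=(17−2·-7/2)/(48/5)=5/2
back: M2=5/2
back: M1=-7/2−1/5·5/2=-4
M: M0=0, M1=-4, M2=5/2, M3=0
seg 0: a=-2, c=M0/2=0, d=(M1−M0)/(6·3)=-2/9, b=Δ0−h0·(2M0+M1)/6=13/3
seg 1: a=5, c=M1/2=-2, d=(M2−M1)/(6·2)=13/24, b=Δ1−h1·(2M1+M2)/6=-5/3
seg 2: a=-2, c=M2/2=5/4, d=(M3−M2)/(6·3)=-5/36, b=Δ2−h2·(2M2+M3)/6=-19/6
t_q=13/2 → seg 2, τ=3/2; S=-2+-19/6·τ+5/4·τ²+-5/36·τ³=-141/32

  seg 0: a=-2 b=13/3 c=0 d=-2/9
  seg 1: a=5 b=-5/3 c=-2 d=13/24
  seg 2: a=-2 b=-19/6 c=5/4 d=-5/36
S(13/2) = -141/32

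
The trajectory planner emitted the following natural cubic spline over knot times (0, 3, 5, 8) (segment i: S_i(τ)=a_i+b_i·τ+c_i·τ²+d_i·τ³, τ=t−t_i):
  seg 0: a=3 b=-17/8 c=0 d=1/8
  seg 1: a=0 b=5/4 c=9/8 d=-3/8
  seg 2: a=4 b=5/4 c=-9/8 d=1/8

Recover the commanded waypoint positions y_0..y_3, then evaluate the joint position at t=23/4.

y_0 = S_0(0) = a_0 = 3
y_1 = S_1(0) = a_1 = 0
y_2 = S_2(0) = a_2 = 4
y_3 = S_2(3) = 1
t_q=23/4 is in segment 2 (τ=3/4); S_2(τ)=2231/512

y_0=3 y_1=0 y_2=4 y_3=1
S(23/4) = 2231/512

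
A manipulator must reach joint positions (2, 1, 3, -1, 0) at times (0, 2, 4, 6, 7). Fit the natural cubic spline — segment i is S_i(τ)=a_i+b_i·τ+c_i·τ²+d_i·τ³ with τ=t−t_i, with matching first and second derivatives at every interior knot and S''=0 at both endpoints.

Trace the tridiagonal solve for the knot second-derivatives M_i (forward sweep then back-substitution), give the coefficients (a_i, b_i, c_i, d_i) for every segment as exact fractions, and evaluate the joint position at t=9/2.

  seg 0: a=2 b=-49/41 c=0 d=57/328
  seg 1: a=1 b=73/82 c=171/164 d=-81/164
  seg 2: a=3 b=-71/82 c=-315/164 d=111/164
  seg 3: a=-1 b=-35/82 c=351/164 d=-117/164
S(9/2) = 2849/1312

Δ: Δ0=-1/2, Δ1=1, Δ2=-2, Δ3=1
row 1: diag=8, rhs=9; c'=1/4, d'=9/8
row 2: denom=8−2·1/4=15/2; d'=(-18−2·9/8)/(15/2)=-27/10
row 3: denom=6−2·4/15=82/15; d'=(18−2·-27/10)/(82/15)=351/82
back: M3=351/82
back: M2=-27/10−4/15·351/82=-315/82
back: M1=9/8−1/4·-315/82=171/82
M: M0=0, M1=171/82, M2=-315/82, M3=351/82, M4=0
seg 0: a=2, c=M0/2=0, d=(M1−M0)/(6·2)=57/328, b=Δ0−h0·(2M0+M1)/6=-49/41
seg 1: a=1, c=M1/2=171/164, d=(M2−M1)/(6·2)=-81/164, b=Δ1−h1·(2M1+M2)/6=73/82
seg 2: a=3, c=M2/2=-315/164, d=(M3−M2)/(6·2)=111/164, b=Δ2−h2·(2M2+M3)/6=-71/82
seg 3: a=-1, c=M3/2=351/164, d=(M4−M3)/(6·1)=-117/164, b=Δ3−h3·(2M3+M4)/6=-35/82
t_q=9/2 → seg 2, τ=1/2; S=3+-71/82·τ+-315/164·τ²+111/164·τ³=2849/1312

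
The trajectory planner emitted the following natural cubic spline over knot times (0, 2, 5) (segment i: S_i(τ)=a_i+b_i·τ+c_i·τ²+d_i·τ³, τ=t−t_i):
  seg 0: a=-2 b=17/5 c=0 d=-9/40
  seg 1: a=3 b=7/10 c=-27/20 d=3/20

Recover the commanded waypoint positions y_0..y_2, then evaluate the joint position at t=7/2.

y_0 = S_0(0) = a_0 = -2
y_1 = S_1(0) = a_1 = 3
y_2 = S_1(3) = -3
t_q=7/2 is in segment 1 (τ=3/2); S_1(τ)=243/160

y_0=-2 y_1=3 y_2=-3
S(7/2) = 243/160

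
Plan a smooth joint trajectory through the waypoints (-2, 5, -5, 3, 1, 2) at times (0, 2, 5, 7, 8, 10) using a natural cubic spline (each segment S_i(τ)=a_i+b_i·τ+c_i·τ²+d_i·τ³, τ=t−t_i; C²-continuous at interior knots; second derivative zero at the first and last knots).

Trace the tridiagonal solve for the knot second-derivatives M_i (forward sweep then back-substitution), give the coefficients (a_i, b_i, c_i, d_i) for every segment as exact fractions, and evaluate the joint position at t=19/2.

Δ: Δ0=7/2, Δ1=-10/3, Δ2=4, Δ3=-2, Δ4=1/2
row 1: diag=10, rhs=-41; c'=3/10, d'=-41/10
row 2: denom=10−3·3/10=91/10; d'=(44−3·-41/10)/(91/10)=563/91
row 3: denom=6−2·20/91=506/91; d'=(-36−2·563/91)/(506/91)=-2201/253
row 4: denom=6−1·91/506=2945/506; d'=(15−1·-2201/253)/(2945/506)=11992/2945
back: M4=11992/2945
back: M3=-2201/253−91/506·11992/2945=-27777/2945
back: M2=563/91−20/91·-27777/2945=4865/589
back: M1=-41/10−3/10·4865/589=-19372/2945
M: M0=0, M1=-19372/2945, M2=4865/589, M3=-27777/2945, M4=11992/2945, M5=0
seg 0: a=-2, c=M0/2=0, d=(M1−M0)/(6·2)=-4843/8835, b=Δ0−h0·(2M0+M1)/6=100589/17670
seg 1: a=5, c=M1/2=-9686/2945, d=(M2−M1)/(6·3)=43697/53010, b=Δ1−h1·(2M1+M2)/6=-15643/17670
seg 2: a=-5, c=M2/2=4865/1178, d=(M3−M2)/(6·2)=-26051/17670, b=Δ2−h2·(2M2+M3)/6=14467/8835
seg 3: a=3, c=M3/2=-27777/5890, d=(M4−M3)/(6·1)=39769/17670, b=Δ3−h3·(2M3+M4)/6=4111/8835
seg 4: a=1, c=M4/2=5996/2945, d=(M5−M4)/(6·2)=-2998/8835, b=Δ4−h4·(2M4+M5)/6=-39133/17670
t_q=19/2 → seg 4, τ=3/2; S=1+-39133/17670·τ+5996/2945·τ²+-2998/8835·τ³=656/589

  seg 0: a=-2 b=100589/17670 c=0 d=-4843/8835
  seg 1: a=5 b=-15643/17670 c=-9686/2945 d=43697/53010
  seg 2: a=-5 b=14467/8835 c=4865/1178 d=-26051/17670
  seg 3: a=3 b=4111/8835 c=-27777/5890 d=39769/17670
  seg 4: a=1 b=-39133/17670 c=5996/2945 d=-2998/8835
S(19/2) = 656/589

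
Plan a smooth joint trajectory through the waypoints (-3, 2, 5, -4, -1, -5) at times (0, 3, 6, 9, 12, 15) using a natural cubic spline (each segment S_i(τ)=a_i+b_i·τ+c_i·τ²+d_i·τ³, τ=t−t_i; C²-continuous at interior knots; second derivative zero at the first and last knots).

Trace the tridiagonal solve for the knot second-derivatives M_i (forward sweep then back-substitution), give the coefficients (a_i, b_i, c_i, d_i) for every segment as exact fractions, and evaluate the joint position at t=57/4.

  seg 0: a=-3 b=922/627 c=0 d=41/1881
  seg 1: a=2 b=1291/627 c=41/209 d=-1033/5643
  seg 2: a=5 b=-1070/627 c=-910/627 d=101/297
  seg 3: a=-4 b=-773/627 c=1009/627 d=-1627/5643
  seg 4: a=-1 b=400/627 c=-206/209 d=206/1881
S(57/4) = -22117/6688

Δ: Δ0=5/3, Δ1=1, Δ2=-3, Δ3=1, Δ4=-4/3
row 1: diag=12, rhs=-4; c'=1/4, d'=-1/3
row 2: denom=12−3·1/4=45/4; d'=(-24−3·-1/3)/(45/4)=-92/45
row 3: denom=12−3·4/15=56/5; d'=(24−3·-92/45)/(56/5)=113/42
row 4: denom=12−3·15/56=627/56; d'=(-14−3·113/42)/(627/56)=-412/209
back: M4=-412/209
back: M3=113/42−15/56·-412/209=2018/627
back: M2=-92/45−4/15·2018/627=-1820/627
back: M1=-1/3−1/4·-1820/627=82/209
M: M0=0, M1=82/209, M2=-1820/627, M3=2018/627, M4=-412/209, M5=0
seg 0: a=-3, c=M0/2=0, d=(M1−M0)/(6·3)=41/1881, b=Δ0−h0·(2M0+M1)/6=922/627
seg 1: a=2, c=M1/2=41/209, d=(M2−M1)/(6·3)=-1033/5643, b=Δ1−h1·(2M1+M2)/6=1291/627
seg 2: a=5, c=M2/2=-910/627, d=(M3−M2)/(6·3)=101/297, b=Δ2−h2·(2M2+M3)/6=-1070/627
seg 3: a=-4, c=M3/2=1009/627, d=(M4−M3)/(6·3)=-1627/5643, b=Δ3−h3·(2M3+M4)/6=-773/627
seg 4: a=-1, c=M4/2=-206/209, d=(M5−M4)/(6·3)=206/1881, b=Δ4−h4·(2M4+M5)/6=400/627
t_q=57/4 → seg 4, τ=9/4; S=-1+400/627·τ+-206/209·τ²+206/1881·τ³=-22117/6688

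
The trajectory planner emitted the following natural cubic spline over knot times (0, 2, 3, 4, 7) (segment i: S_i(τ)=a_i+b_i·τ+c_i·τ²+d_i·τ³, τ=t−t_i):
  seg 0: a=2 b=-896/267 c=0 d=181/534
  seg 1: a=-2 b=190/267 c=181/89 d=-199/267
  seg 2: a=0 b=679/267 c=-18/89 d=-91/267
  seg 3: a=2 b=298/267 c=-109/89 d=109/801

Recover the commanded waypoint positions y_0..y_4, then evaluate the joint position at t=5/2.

y_0 = S_0(0) = a_0 = 2
y_1 = S_1(0) = a_1 = -2
y_2 = S_2(0) = a_2 = 0
y_3 = S_3(0) = a_3 = 2
y_4 = S_3(3) = -2
t_q=5/2 is in segment 1 (τ=1/2); S_1(τ)=-875/712

y_0=2 y_1=-2 y_2=0 y_3=2 y_4=-2
S(5/2) = -875/712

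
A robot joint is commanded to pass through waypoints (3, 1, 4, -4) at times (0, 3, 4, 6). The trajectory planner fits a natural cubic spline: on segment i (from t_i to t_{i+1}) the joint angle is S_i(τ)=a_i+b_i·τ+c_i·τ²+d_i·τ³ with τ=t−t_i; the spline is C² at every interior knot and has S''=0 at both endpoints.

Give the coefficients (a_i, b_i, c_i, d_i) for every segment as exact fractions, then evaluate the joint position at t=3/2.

Δ: Δ0=-2/3, Δ1=3, Δ2=-4
row 1: diag=8, rhs=22; c'=1/8, d'=11/4
row 2: denom=6−1·1/8=47/8; d'=(-42−1·11/4)/(47/8)=-358/47
back: M2=-358/47
back: M1=11/4−1/8·-358/47=174/47
M: M0=0, M1=174/47, M2=-358/47, M3=0
seg 0: a=3, c=M0/2=0, d=(M1−M0)/(6·3)=29/141, b=Δ0−h0·(2M0+M1)/6=-355/141
seg 1: a=1, c=M1/2=87/47, d=(M2−M1)/(6·1)=-266/141, b=Δ1−h1·(2M1+M2)/6=428/141
seg 2: a=4, c=M2/2=-179/47, d=(M3−M2)/(6·2)=179/282, b=Δ2−h2·(2M2+M3)/6=152/141
t_q=3/2 → seg 0, τ=3/2; S=3+-355/141·τ+0·τ²+29/141·τ³=-31/376

  seg 0: a=3 b=-355/141 c=0 d=29/141
  seg 1: a=1 b=428/141 c=87/47 d=-266/141
  seg 2: a=4 b=152/141 c=-179/47 d=179/282
S(3/2) = -31/376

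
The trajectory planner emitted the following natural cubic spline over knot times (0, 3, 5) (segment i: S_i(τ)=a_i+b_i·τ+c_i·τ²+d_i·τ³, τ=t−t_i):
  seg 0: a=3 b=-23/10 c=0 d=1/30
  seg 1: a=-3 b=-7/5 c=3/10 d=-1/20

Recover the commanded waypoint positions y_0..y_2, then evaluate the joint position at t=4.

y_0 = S_0(0) = a_0 = 3
y_1 = S_1(0) = a_1 = -3
y_2 = S_1(2) = -5
t_q=4 is in segment 1 (τ=1); S_1(τ)=-83/20

y_0=3 y_1=-3 y_2=-5
S(4) = -83/20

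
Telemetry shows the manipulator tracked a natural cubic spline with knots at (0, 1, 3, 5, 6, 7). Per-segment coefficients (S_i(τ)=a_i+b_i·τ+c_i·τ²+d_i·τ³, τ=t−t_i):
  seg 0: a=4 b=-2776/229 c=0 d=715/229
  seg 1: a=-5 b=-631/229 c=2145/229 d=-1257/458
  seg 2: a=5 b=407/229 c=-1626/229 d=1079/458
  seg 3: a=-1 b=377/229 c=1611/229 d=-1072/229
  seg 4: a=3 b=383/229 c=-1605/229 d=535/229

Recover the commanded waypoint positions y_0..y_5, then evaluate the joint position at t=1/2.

y_0=4 y_1=-5 y_2=5 y_3=-1 y_4=3 y_5=0
S(1/2) = -3061/1832

y_0 = S_0(0) = a_0 = 4
y_1 = S_1(0) = a_1 = -5
y_2 = S_2(0) = a_2 = 5
y_3 = S_3(0) = a_3 = -1
y_4 = S_4(0) = a_4 = 3
y_5 = S_4(1) = 0
t_q=1/2 is in segment 0 (τ=1/2); S_0(τ)=-3061/1832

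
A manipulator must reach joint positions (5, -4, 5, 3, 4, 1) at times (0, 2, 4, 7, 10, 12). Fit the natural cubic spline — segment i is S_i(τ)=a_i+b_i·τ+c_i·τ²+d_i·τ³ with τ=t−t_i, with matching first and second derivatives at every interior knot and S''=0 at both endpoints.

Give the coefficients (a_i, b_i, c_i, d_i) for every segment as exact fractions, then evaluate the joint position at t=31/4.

  seg 0: a=5 b=-27781/3858 c=0 d=2605/3858
  seg 1: a=-4 b=3479/3858 c=2605/643 d=-8689/7716
  seg 2: a=5 b=13865/3858 c=-3479/1286 d=2479/5787
  seg 3: a=3 b=-4135/3858 c=1479/1286 d=-1315/5787
  seg 4: a=4 b=-1183/3858 c=-1151/1286 d=1151/7716
S(31/4) = 113053/41152

Δ: Δ0=-9/2, Δ1=9/2, Δ2=-2/3, Δ3=1/3, Δ4=-3/2
row 1: diag=8, rhs=54; c'=1/4, d'=27/4
row 2: denom=10−2·1/4=19/2; d'=(-31−2·27/4)/(19/2)=-89/19
row 3: denom=12−3·6/19=210/19; d'=(6−3·-89/19)/(210/19)=127/70
row 4: denom=10−3·19/70=643/70; d'=(-11−3·127/70)/(643/70)=-1151/643
back: M4=-1151/643
back: M3=127/70−19/70·-1151/643=1479/643
back: M2=-89/19−6/19·1479/643=-3479/643
back: M1=27/4−1/4·-3479/643=5210/643
M: M0=0, M1=5210/643, M2=-3479/643, M3=1479/643, M4=-1151/643, M5=0
seg 0: a=5, c=M0/2=0, d=(M1−M0)/(6·2)=2605/3858, b=Δ0−h0·(2M0+M1)/6=-27781/3858
seg 1: a=-4, c=M1/2=2605/643, d=(M2−M1)/(6·2)=-8689/7716, b=Δ1−h1·(2M1+M2)/6=3479/3858
seg 2: a=5, c=M2/2=-3479/1286, d=(M3−M2)/(6·3)=2479/5787, b=Δ2−h2·(2M2+M3)/6=13865/3858
seg 3: a=3, c=M3/2=1479/1286, d=(M4−M3)/(6·3)=-1315/5787, b=Δ3−h3·(2M3+M4)/6=-4135/3858
seg 4: a=4, c=M4/2=-1151/1286, d=(M5−M4)/(6·2)=1151/7716, b=Δ4−h4·(2M4+M5)/6=-1183/3858
t_q=31/4 → seg 3, τ=3/4; S=3+-4135/3858·τ+1479/1286·τ²+-1315/5787·τ³=113053/41152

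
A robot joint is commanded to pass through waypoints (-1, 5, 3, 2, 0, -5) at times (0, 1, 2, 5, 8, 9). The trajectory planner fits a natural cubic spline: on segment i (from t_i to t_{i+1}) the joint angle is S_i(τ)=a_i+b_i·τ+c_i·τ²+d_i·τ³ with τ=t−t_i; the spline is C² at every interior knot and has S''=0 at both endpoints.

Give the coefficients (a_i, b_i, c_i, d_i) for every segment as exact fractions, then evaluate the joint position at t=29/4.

Δ: Δ0=6, Δ1=-2, Δ2=-1/3, Δ3=-2/3, Δ4=-5
row 1: diag=4, rhs=-48; c'=1/4, d'=-12
row 2: denom=8−1·1/4=31/4; d'=(10−1·-12)/(31/4)=88/31
row 3: denom=12−3·12/31=336/31; d'=(-2−3·88/31)/(336/31)=-163/168
row 4: denom=8−3·31/112=803/112; d'=(-26−3·-163/168)/(803/112)=-2586/803
back: M4=-2586/803
back: M3=-163/168−31/112·-2586/803=-190/2409
back: M2=88/31−12/31·-190/2409=2304/803
back: M1=-12−1/4·2304/803=-10212/803
M: M0=0, M1=-10212/803, M2=2304/803, M3=-190/2409, M4=-2586/803, M5=0
seg 0: a=-1, c=M0/2=0, d=(M1−M0)/(6·1)=-1702/803, b=Δ0−h0·(2M0+M1)/6=6520/803
seg 1: a=5, c=M1/2=-5106/803, d=(M2−M1)/(6·1)=2086/803, b=Δ1−h1·(2M1+M2)/6=1414/803
seg 2: a=3, c=M2/2=1152/803, d=(M3−M2)/(6·3)=-3551/21681, b=Δ2−h2·(2M2+M3)/6=-2540/803
seg 3: a=2, c=M3/2=-95/2409, d=(M4−M3)/(6·3)=-344/1971, b=Δ3−h3·(2M3+M4)/6=821/803
seg 4: a=0, c=M4/2=-1293/803, d=(M5−M4)/(6·1)=431/803, b=Δ4−h4·(2M4+M5)/6=-3153/803
t_q=29/4 → seg 3, τ=9/4; S=2+821/803·τ+-95/2409·τ²+-344/1971·τ³=27145/12848

  seg 0: a=-1 b=6520/803 c=0 d=-1702/803
  seg 1: a=5 b=1414/803 c=-5106/803 d=2086/803
  seg 2: a=3 b=-2540/803 c=1152/803 d=-3551/21681
  seg 3: a=2 b=821/803 c=-95/2409 d=-344/1971
  seg 4: a=0 b=-3153/803 c=-1293/803 d=431/803
S(29/4) = 27145/12848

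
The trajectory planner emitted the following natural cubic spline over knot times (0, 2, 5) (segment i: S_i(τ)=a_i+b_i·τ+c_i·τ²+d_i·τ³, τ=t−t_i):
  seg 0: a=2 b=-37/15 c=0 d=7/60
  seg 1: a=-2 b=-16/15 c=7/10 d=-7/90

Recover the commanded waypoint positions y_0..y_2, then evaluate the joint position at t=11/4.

y_0=2 y_1=-2 y_2=-1
S(11/4) = -1561/640

y_0 = S_0(0) = a_0 = 2
y_1 = S_1(0) = a_1 = -2
y_2 = S_1(3) = -1
t_q=11/4 is in segment 1 (τ=3/4); S_1(τ)=-1561/640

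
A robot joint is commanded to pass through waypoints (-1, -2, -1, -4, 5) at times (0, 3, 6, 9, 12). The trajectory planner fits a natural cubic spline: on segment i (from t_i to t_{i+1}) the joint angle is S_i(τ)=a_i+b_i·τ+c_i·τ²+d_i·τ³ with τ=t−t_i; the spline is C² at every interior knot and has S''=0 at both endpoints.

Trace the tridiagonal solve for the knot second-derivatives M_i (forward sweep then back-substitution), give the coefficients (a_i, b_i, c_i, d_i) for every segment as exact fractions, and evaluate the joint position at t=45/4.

Δ: Δ0=-1/3, Δ1=1/3, Δ2=-1, Δ3=3
row 1: diag=12, rhs=4; c'=1/4, d'=1/3
row 2: denom=12−3·1/4=45/4; d'=(-8−3·1/3)/(45/4)=-4/5
row 3: denom=12−3·4/15=56/5; d'=(24−3·-4/5)/(56/5)=33/14
back: M3=33/14
back: M2=-4/5−4/15·33/14=-10/7
back: M1=1/3−1/4·-10/7=29/42
M: M0=0, M1=29/42, M2=-10/7, M3=33/14, M4=0
seg 0: a=-1, c=M0/2=0, d=(M1−M0)/(6·3)=29/756, b=Δ0−h0·(2M0+M1)/6=-19/28
seg 1: a=-2, c=M1/2=29/84, d=(M2−M1)/(6·3)=-89/756, b=Δ1−h1·(2M1+M2)/6=5/14
seg 2: a=-1, c=M2/2=-5/7, d=(M3−M2)/(6·3)=53/252, b=Δ2−h2·(2M2+M3)/6=-3/4
seg 3: a=-4, c=M3/2=33/28, d=(M4−M3)/(6·3)=-11/84, b=Δ3−h3·(2M3+M4)/6=9/14
t_q=45/4 → seg 3, τ=9/4; S=-4+9/14·τ+33/28·τ²+-11/84·τ³=3443/1792

  seg 0: a=-1 b=-19/28 c=0 d=29/756
  seg 1: a=-2 b=5/14 c=29/84 d=-89/756
  seg 2: a=-1 b=-3/4 c=-5/7 d=53/252
  seg 3: a=-4 b=9/14 c=33/28 d=-11/84
S(45/4) = 3443/1792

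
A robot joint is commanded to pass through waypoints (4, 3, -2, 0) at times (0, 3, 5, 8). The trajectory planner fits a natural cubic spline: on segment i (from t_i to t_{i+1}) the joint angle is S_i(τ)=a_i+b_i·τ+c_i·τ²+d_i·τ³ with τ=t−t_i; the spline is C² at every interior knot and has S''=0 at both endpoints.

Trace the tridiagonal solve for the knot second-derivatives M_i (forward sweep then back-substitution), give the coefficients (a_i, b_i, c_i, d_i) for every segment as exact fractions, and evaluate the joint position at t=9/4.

Δ: Δ0=-1/3, Δ1=-5/2, Δ2=2/3
row 1: diag=10, rhs=-13; c'=1/5, d'=-13/10
row 2: denom=10−2·1/5=48/5; d'=(19−2·-13/10)/(48/5)=9/4
back: M2=9/4
back: M1=-13/10−1/5·9/4=-7/4
M: M0=0, M1=-7/4, M2=9/4, M3=0
seg 0: a=4, c=M0/2=0, d=(M1−M0)/(6·3)=-7/72, b=Δ0−h0·(2M0+M1)/6=13/24
seg 1: a=3, c=M1/2=-7/8, d=(M2−M1)/(6·2)=1/3, b=Δ1−h1·(2M1+M2)/6=-25/12
seg 2: a=-2, c=M2/2=9/8, d=(M3−M2)/(6·3)=-1/8, b=Δ2−h2·(2M2+M3)/6=-19/12
t_q=9/4 → seg 0, τ=9/4; S=4+13/24·τ+0·τ²+-7/72·τ³=2105/512

  seg 0: a=4 b=13/24 c=0 d=-7/72
  seg 1: a=3 b=-25/12 c=-7/8 d=1/3
  seg 2: a=-2 b=-19/12 c=9/8 d=-1/8
S(9/4) = 2105/512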